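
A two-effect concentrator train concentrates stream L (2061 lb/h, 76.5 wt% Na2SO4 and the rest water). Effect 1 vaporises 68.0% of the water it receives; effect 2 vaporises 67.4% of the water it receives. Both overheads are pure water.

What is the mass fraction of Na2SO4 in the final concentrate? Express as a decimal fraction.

0.969

water in feed = 2061×0.235 = 484.33 lb/h.
After stage 1: water left = (1−0.680)×484.33 = 154.99; stream total = 1731.7 lb/h.
After stage 2: water left = (1−0.674)×154.99 = 50.526; final concentrate = 1627.2 lb/h.
Na2SO4 fraction = 1576.7/1627.2 = 0.969.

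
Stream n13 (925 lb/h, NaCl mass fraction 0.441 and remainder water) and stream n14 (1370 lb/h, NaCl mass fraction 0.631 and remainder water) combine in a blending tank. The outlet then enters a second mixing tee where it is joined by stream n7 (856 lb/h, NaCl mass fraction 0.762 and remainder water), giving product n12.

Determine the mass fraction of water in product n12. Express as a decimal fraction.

0.389

Overall, product flow = 3151 lb/h.
water in = 925×0.559 + 1370×0.369 + 856×0.238 = 1226.3 lb/h.
water fraction in n12 = 0.389.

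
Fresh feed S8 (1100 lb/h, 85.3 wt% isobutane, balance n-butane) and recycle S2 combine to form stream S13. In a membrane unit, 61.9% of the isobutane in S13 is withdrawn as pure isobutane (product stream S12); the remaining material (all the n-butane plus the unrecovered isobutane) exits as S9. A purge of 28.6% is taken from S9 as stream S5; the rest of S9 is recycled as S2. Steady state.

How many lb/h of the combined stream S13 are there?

1854 lb/h

n-butane enters only via S8 and leaves only via the purge: 1100×0.147 = 0.286×(n-butane in S9), and the membrane unit passes all n-butane, so n-butane in S13 = n-butane in S9 = 565.38 lb/h.
isobutane in S13: m_A = 1100×0.853 + (1−0.286)·(1−0.619)·m_A, so m_A = 938.3/0.7280 = 1288.9 lb/h.
S13 = 1288.9 + 565.38 = 1854.3 lb/h.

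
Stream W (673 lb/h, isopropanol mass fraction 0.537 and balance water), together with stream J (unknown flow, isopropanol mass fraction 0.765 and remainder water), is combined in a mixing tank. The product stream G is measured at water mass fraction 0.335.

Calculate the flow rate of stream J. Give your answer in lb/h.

861.4 lb/h

Let J be the unknown flow. Total out = 673 + J.
water balance: 311.6 + 0.235·J = 0.335·(673 + J)
(0.235 − 0.335)·J = 0.335×673 − 311.6 = -86.144
J = -86.144 / -0.100 = 861.44 lb/h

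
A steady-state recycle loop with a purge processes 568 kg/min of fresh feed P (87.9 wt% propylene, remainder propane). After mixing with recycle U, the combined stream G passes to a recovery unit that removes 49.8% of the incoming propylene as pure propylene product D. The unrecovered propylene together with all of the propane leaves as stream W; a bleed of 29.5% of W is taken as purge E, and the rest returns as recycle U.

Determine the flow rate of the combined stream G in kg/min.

propane enters only via P and leaves only via the purge: 568×0.121 = 0.295×(propane in W), and the recovery unit passes all propane, so propane in G = propane in W = 232.98 kg/min.
propylene in G: m_A = 568×0.879 + (1−0.295)·(1−0.498)·m_A, so m_A = 499.27/0.6461 = 772.76 kg/min.
G = 772.76 + 232.98 = 1005.7 kg/min.

1006 kg/min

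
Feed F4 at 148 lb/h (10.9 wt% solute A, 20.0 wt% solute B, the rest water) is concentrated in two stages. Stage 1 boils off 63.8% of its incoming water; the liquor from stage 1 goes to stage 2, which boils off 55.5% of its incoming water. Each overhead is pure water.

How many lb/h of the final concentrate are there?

water in feed = 148×0.691 = 102.27 lb/h.
After stage 1: water left = (1−0.638)×102.27 = 37.021; stream total = 82.753 lb/h.
After stage 2: water left = (1−0.555)×37.021 = 16.474; final concentrate = 62.206 lb/h.

62.21 lb/h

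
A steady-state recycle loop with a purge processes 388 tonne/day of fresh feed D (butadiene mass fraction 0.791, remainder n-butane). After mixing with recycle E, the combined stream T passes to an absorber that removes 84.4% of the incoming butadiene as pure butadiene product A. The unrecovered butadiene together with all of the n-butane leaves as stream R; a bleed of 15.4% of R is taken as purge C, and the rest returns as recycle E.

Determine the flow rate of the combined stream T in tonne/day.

880.1 tonne/day

n-butane enters only via D and leaves only via the purge: 388×0.209 = 0.154×(n-butane in R), and the absorber passes all n-butane, so n-butane in T = n-butane in R = 526.57 tonne/day.
butadiene in T: m_A = 388×0.791 + (1−0.154)·(1−0.844)·m_A, so m_A = 306.91/0.8680 = 353.57 tonne/day.
T = 353.57 + 526.57 = 880.14 tonne/day.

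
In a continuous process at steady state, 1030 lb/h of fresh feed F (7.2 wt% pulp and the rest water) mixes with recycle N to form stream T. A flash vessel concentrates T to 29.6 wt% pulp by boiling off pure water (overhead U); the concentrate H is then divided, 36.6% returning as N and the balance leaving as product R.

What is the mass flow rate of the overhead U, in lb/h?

779.5 lb/h

Overall pulp balance (none leaves overhead): pulp in fresh feed = pulp in product, i.e. 1030×0.072 = (1−0.366)·H·0.296.
H = 74.16/(0.296×0.634) = 395.17 lb/h.
Recycle N = 0.366×395.17 = 144.63 lb/h.
Combined feed T = 1030 + 144.63 = 1174.6 lb/h.
Overhead U = T − H = 1174.6 − 395.17 = 779.46 lb/h.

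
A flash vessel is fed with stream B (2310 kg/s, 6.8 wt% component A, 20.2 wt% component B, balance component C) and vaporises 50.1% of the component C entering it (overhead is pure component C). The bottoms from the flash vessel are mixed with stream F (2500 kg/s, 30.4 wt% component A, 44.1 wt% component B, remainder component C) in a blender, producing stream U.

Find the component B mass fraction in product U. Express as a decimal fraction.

0.3957

Vapour removed = 0.501×0.730×2310 = 844.84 kg/s; concentrate = 1465.2 kg/s.
component B reaching the mixer = 466.62 (from concentrate) + 2500×0.441 = 1569.1 kg/s.
Product flow = 1465.2 + 2500 = 3965.2 kg/s; component B fraction = 0.3957.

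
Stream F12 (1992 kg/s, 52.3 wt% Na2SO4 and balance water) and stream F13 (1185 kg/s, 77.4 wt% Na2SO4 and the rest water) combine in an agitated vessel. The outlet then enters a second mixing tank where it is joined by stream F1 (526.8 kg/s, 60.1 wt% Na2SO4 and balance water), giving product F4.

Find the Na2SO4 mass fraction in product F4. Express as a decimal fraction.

0.614

Overall, product flow = 3703.8 kg/s.
Na2SO4 in = 1992×0.523 + 1185×0.774 + 526.8×0.601 = 2275.6 kg/s.
Na2SO4 fraction in F4 = 0.614.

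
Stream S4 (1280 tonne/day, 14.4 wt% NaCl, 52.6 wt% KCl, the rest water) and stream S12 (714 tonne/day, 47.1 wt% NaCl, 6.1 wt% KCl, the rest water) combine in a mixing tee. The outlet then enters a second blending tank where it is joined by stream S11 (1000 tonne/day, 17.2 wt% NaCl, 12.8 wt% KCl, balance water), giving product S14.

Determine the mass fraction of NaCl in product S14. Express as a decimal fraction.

Overall, product flow = 2994 tonne/day.
NaCl in = 1280×0.144 + 714×0.471 + 1000×0.172 = 692.61 tonne/day.
NaCl fraction in S14 = 0.2313.

0.2313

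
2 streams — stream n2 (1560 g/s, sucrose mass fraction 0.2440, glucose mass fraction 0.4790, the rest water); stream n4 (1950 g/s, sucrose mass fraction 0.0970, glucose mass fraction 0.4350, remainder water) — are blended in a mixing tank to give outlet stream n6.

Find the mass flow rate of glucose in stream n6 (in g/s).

1595 g/s

glucose out = glucose in = 1560×0.479 + 1950×0.435 = 1595.5 g/s.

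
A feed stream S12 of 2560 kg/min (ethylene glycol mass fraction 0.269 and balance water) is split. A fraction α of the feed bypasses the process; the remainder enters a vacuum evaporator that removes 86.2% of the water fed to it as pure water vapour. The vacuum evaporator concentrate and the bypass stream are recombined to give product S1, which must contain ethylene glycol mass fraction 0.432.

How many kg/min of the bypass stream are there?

1027 kg/min

All 2560×0.269 = 688.64 kg/min of ethylene glycol reaches S1, so S1 = 688.64/0.432 = 1594.1 kg/min and vapour = 965.93 kg/min.
The evaporator receives (1−α)·2560 of feed at 0.731 water and removes 0.862 of that water:
0.862×0.731×(1−α)×2560 = 965.93
(1−α) = 965.93/1613.1 = 0.5988;  α = 0.4012.
Bypass flow = 0.4012×2560 = 1027.1 kg/min.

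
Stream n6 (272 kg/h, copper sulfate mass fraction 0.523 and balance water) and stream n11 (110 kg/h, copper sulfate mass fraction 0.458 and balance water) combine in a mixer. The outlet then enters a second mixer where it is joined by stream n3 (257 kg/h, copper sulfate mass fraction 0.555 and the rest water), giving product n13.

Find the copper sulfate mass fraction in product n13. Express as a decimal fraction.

0.525

Overall, product flow = 639 kg/h.
copper sulfate in = 272×0.523 + 110×0.458 + 257×0.555 = 335.27 kg/h.
copper sulfate fraction in n13 = 0.525.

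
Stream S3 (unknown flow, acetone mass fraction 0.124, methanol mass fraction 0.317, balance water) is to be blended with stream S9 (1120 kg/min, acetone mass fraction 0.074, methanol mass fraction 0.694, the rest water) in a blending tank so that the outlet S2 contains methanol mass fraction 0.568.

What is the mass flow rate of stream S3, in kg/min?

Let S3 be the unknown flow. Total out = 1120 + S3.
methanol balance: 777.28 + 0.317·S3 = 0.568·(1120 + S3)
(0.317 − 0.568)·S3 = 0.568×1120 − 777.28 = -141.12
S3 = -141.12 / -0.251 = 562.23 kg/min

562.2 kg/min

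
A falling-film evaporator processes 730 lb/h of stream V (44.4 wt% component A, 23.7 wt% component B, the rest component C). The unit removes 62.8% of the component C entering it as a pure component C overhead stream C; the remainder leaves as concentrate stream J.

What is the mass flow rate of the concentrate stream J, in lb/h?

583.8 lb/h

component C entering = 730×0.319 = 232.87 lb/h; overhead removed = 0.628×232.87 = 146.24 lb/h.
Concentrate = 730 − 146.24 = 583.76 lb/h.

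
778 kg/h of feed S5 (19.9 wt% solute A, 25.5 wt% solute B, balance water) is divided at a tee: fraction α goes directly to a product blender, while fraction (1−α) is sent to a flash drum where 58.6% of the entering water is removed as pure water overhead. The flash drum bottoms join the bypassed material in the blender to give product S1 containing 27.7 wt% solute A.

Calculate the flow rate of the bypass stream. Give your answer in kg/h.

All 778×0.199 = 154.82 kg/h of solute A reaches S1, so S1 = 154.82/0.277 = 558.92 kg/h and vapour = 219.08 kg/h.
The evaporator receives (1−α)·778 of feed at 0.546 water and removes 0.586 of that water:
0.586×0.546×(1−α)×778 = 219.08
(1−α) = 219.08/248.93 = 0.8801;  α = 0.1199.
Bypass flow = 0.1199×778 = 93.294 kg/h.

93.29 kg/h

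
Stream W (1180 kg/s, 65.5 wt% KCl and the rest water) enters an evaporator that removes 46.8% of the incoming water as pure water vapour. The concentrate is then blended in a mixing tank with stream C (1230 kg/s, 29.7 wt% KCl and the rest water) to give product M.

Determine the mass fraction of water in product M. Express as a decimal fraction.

Vapour removed = 0.468×0.345×1180 = 190.52 kg/s; concentrate = 989.48 kg/s.
water reaching the mixer = 216.58 (from concentrate) + 1230×0.703 = 1081.3 kg/s.
Product flow = 989.48 + 1230 = 2219.5 kg/s; water fraction = 0.487.

0.487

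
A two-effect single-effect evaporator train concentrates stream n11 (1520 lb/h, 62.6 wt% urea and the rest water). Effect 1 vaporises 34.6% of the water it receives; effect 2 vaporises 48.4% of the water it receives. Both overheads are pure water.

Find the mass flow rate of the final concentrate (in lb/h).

water in feed = 1520×0.374 = 568.48 lb/h.
After stage 1: water left = (1−0.346)×568.48 = 371.79; stream total = 1323.3 lb/h.
After stage 2: water left = (1−0.484)×371.79 = 191.84; final concentrate = 1143.4 lb/h.

1143 lb/h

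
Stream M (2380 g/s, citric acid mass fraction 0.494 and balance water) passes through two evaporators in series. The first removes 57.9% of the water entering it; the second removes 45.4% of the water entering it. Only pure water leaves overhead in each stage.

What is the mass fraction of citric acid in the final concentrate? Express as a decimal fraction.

water in feed = 2380×0.506 = 1204.3 g/s.
After stage 1: water left = (1−0.579)×1204.3 = 507; stream total = 1682.7 g/s.
After stage 2: water left = (1−0.454)×507 = 276.82; final concentrate = 1452.5 g/s.
citric acid fraction = 1175.7/1452.5 = 0.809.

0.809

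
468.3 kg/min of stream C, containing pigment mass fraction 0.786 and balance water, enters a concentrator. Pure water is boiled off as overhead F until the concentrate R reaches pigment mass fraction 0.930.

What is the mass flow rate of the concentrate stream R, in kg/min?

pigment is conserved: 468.3×0.786 = 368.08 kg/min all reports to the concentrate.
Concentrate = 368.08/(target fraction) = 395.79 kg/min.

395.8 kg/min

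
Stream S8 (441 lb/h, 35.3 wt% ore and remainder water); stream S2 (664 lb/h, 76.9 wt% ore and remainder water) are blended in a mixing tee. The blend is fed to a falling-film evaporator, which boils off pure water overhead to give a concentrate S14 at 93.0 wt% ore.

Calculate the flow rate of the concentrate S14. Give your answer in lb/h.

716.4 lb/h

ore entering = 441×0.353 + 664×0.769 = 666.29 lb/h.
All ore reports to S14, so S14 = 666.29/0.930 = 716.44 lb/h.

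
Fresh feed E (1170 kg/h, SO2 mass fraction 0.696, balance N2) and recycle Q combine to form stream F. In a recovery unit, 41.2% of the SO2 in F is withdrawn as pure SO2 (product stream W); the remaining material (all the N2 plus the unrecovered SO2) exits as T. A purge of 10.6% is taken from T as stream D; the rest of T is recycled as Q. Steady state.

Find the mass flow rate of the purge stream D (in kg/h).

462.7 kg/h

N2 enters only via E and leaves only via the purge: 1170×0.304 = 0.106×(N2 in T), and the recovery unit passes all N2, so N2 in F = N2 in T = 3355.5 kg/h.
SO2 in F: m_A = 1170×0.696 + (1−0.106)·(1−0.412)·m_A, so m_A = 814.32/0.4743 = 1716.8 kg/h.
T = (1−0.412)×1716.8 + 3355.5 = 4364.9 kg/h.
Purge D = 0.106×4364.9 = 462.68 kg/h.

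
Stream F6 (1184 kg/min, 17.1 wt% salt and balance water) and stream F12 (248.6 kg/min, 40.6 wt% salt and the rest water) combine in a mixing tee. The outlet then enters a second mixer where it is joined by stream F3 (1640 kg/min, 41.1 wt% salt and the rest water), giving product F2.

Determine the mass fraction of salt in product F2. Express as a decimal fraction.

0.318

Overall, product flow = 3072.6 kg/min.
salt in = 1184×0.171 + 248.6×0.406 + 1640×0.411 = 977.44 kg/min.
salt fraction in F2 = 0.318.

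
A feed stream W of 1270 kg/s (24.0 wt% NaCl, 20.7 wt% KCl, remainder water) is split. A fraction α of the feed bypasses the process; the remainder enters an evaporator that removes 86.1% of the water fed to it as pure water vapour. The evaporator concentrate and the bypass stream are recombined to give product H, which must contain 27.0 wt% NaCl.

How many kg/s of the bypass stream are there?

All 1270×0.240 = 304.8 kg/s of NaCl reaches H, so H = 304.8/0.270 = 1128.9 kg/s and vapour = 141.11 kg/s.
The evaporator receives (1−α)·1270 of feed at 0.553 water and removes 0.861 of that water:
0.861×0.553×(1−α)×1270 = 141.11
(1−α) = 141.11/604.69 = 0.2334;  α = 0.7666.
Bypass flow = 0.7666×1270 = 973.63 kg/s.

973.6 kg/s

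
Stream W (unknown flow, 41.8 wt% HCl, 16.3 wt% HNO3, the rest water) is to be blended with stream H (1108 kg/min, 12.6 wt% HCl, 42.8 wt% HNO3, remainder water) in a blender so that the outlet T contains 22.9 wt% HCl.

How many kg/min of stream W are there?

Let W be the unknown flow. Total out = 1108 + W.
HCl balance: 139.61 + 0.418·W = 0.229·(1108 + W)
(0.418 − 0.229)·W = 0.229×1108 − 139.61 = 114.12
W = 114.12 / 0.189 = 603.83 kg/min

603.8 kg/min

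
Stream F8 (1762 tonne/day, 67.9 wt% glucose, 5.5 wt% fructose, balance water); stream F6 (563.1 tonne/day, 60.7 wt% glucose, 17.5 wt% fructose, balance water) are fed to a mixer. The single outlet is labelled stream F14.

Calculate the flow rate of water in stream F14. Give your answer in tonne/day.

water out = water in = 1762×0.266 + 563.1×0.218 = 591.45 tonne/day.

591.4 tonne/day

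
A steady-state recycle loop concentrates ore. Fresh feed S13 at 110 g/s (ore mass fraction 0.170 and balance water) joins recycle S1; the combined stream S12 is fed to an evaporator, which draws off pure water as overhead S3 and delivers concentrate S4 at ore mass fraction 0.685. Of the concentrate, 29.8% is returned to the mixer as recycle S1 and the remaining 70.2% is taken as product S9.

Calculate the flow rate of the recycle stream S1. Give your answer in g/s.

Overall ore balance (none leaves overhead): ore in fresh feed = ore in product, i.e. 110×0.170 = (1−0.298)·S4·0.685.
S4 = 18.7/(0.685×0.702) = 38.888 g/s.
Recycle S1 = 0.298×38.888 = 11.589 g/s.

11.59 g/s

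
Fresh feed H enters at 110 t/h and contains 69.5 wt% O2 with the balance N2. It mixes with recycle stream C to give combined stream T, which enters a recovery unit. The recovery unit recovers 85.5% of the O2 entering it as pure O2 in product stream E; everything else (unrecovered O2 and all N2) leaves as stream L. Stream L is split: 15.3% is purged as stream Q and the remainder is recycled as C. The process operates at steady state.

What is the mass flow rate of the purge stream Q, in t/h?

35.48 t/h

N2 enters only via H and leaves only via the purge: 110×0.305 = 0.153×(N2 in L), and the recovery unit passes all N2, so N2 in T = N2 in L = 219.28 t/h.
O2 in T: m_A = 110×0.695 + (1−0.153)·(1−0.855)·m_A, so m_A = 76.45/0.8772 = 87.154 t/h.
L = (1−0.855)×87.154 + 219.28 = 231.92 t/h.
Purge Q = 0.153×231.92 = 35.484 t/h.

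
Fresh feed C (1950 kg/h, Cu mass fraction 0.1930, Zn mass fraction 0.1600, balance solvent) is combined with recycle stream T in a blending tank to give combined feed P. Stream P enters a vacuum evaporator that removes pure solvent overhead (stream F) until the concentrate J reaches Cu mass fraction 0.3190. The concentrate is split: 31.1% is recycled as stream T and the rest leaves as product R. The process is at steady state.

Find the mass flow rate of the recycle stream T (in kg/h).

Overall Cu balance (none leaves overhead): Cu in fresh feed = Cu in product, i.e. 1950×0.193 = (1−0.311)·J·0.319.
J = 376.35/(0.319×0.689) = 1712.3 kg/h.
Recycle T = 0.311×1712.3 = 532.53 kg/h.

532.5 kg/h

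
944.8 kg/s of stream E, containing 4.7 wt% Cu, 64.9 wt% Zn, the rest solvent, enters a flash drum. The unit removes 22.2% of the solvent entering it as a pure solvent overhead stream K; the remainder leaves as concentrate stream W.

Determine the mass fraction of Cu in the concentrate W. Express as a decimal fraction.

0.050

Cu is not removed: 944.8×0.047 = 44.406 kg/s of Cu enters W.
solvent entering = 944.8×0.304 = 287.22 kg/s; overhead removed = 0.222×287.22 = 63.763 kg/s.
Concentrate = 944.8 − 63.763 = 881.04 kg/s.
Mass fraction = 44.406/881.04 = 0.050.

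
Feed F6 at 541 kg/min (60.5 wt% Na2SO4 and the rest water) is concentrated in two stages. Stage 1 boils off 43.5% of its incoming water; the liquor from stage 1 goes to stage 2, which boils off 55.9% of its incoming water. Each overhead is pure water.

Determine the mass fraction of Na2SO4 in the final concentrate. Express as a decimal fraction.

water in feed = 541×0.395 = 213.7 kg/min.
After stage 1: water left = (1−0.435)×213.7 = 120.74; stream total = 448.04 kg/min.
After stage 2: water left = (1−0.559)×120.74 = 53.245; final concentrate = 380.55 kg/min.
Na2SO4 fraction = 327.31/380.55 = 0.860.

0.860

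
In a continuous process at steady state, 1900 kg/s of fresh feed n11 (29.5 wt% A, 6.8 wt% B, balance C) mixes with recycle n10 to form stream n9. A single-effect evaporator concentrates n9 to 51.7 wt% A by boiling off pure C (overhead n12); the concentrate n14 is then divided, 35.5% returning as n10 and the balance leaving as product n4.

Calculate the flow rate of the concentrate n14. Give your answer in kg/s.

1681 kg/s

Overall A balance (none leaves overhead): A in fresh feed = A in product, i.e. 1900×0.295 = (1−0.355)·n14·0.517.
n14 = 560.5/(0.517×0.645) = 1680.8 kg/s.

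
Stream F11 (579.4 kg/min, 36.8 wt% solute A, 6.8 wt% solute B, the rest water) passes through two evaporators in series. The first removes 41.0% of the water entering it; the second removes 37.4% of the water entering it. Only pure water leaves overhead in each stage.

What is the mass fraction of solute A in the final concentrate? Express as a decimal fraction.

water in feed = 579.4×0.564 = 326.78 kg/min.
After stage 1: water left = (1−0.410)×326.78 = 192.8; stream total = 445.42 kg/min.
After stage 2: water left = (1−0.374)×192.8 = 120.69; final concentrate = 373.31 kg/min.
solute A fraction = 213.22/373.31 = 0.571.

0.571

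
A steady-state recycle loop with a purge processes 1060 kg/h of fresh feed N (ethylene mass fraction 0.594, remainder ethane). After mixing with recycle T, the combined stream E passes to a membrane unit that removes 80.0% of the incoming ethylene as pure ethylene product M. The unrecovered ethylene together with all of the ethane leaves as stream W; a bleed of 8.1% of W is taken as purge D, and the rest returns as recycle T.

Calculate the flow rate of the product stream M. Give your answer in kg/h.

ethylene in E: m_A = 1060×0.594 + (1−0.081)·(1−0.800)·m_A, so m_A = 629.64/0.8162 = 771.43 kg/h.
Product M = 0.800×771.43 = 617.14 kg/h.

617.1 kg/h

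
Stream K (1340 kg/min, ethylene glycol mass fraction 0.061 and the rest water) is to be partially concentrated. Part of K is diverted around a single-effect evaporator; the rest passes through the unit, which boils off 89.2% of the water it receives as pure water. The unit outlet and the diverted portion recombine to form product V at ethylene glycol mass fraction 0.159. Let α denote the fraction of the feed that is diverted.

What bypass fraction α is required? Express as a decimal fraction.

0.264

All 1340×0.061 = 81.74 kg/min of ethylene glycol reaches V, so V = 81.74/0.159 = 514.09 kg/min and vapour = 825.91 kg/min.
The evaporator receives (1−α)·1340 of feed at 0.939 water and removes 0.892 of that water:
0.892×0.939×(1−α)×1340 = 825.91
(1−α) = 825.91/1122.4 = 0.7359;  α = 0.2641.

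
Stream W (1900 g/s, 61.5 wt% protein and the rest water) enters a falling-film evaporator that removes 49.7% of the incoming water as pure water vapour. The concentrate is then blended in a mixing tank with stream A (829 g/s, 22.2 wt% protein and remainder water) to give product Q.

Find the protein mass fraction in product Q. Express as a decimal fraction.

Vapour removed = 0.497×0.385×1900 = 363.56 g/s; concentrate = 1536.4 g/s.
protein reaching the mixer = 1168.5 (from concentrate) + 829×0.222 = 1352.5 g/s.
Product flow = 1536.4 + 829 = 2365.4 g/s; protein fraction = 0.572.

0.572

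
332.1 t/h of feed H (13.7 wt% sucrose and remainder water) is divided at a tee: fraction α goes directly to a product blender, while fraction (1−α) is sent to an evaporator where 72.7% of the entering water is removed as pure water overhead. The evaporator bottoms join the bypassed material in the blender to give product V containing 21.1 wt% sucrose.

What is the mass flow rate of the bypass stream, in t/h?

146.5 t/h

All 332.1×0.137 = 45.498 t/h of sucrose reaches V, so V = 45.498/0.211 = 215.63 t/h and vapour = 116.47 t/h.
The evaporator receives (1−α)·332.1 of feed at 0.863 water and removes 0.727 of that water:
0.727×0.863×(1−α)×332.1 = 116.47
(1−α) = 116.47/208.36 = 0.5590;  α = 0.4410.
Bypass flow = 0.4410×332.1 = 146.46 t/h.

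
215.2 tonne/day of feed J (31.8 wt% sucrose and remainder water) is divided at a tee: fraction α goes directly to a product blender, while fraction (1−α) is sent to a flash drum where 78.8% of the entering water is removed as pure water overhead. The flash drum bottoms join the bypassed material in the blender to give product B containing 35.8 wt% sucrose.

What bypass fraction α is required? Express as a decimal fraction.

All 215.2×0.318 = 68.434 tonne/day of sucrose reaches B, so B = 68.434/0.358 = 191.16 tonne/day and vapour = 24.045 tonne/day.
The evaporator receives (1−α)·215.2 of feed at 0.682 water and removes 0.788 of that water:
0.788×0.682×(1−α)×215.2 = 24.045
(1−α) = 24.045/115.65 = 0.2079;  α = 0.7921.

0.792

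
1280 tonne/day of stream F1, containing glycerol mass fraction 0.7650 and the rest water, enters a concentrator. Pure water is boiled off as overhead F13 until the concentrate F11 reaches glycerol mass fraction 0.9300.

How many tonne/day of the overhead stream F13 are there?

227.1 tonne/day

glycerol is conserved: 1280×0.765 = 979.2 tonne/day all reports to the concentrate.
Concentrate = 979.2/(target fraction) = 1052.9 tonne/day.
Overhead = 1280 − 1052.9 = 227.1 tonne/day.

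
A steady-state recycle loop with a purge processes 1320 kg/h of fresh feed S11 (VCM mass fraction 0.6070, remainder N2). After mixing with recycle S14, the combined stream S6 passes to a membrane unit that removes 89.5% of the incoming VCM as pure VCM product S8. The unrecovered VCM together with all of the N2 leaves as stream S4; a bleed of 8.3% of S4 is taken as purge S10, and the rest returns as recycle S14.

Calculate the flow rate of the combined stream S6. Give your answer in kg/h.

N2 enters only via S11 and leaves only via the purge: 1320×0.393 = 0.083×(N2 in S4), and the membrane unit passes all N2, so N2 in S6 = N2 in S4 = 6250.1 kg/h.
VCM in S6: m_A = 1320×0.607 + (1−0.083)·(1−0.895)·m_A, so m_A = 801.24/0.9037 = 886.61 kg/h.
S6 = 886.61 + 6250.1 = 7136.7 kg/h.

7137 kg/h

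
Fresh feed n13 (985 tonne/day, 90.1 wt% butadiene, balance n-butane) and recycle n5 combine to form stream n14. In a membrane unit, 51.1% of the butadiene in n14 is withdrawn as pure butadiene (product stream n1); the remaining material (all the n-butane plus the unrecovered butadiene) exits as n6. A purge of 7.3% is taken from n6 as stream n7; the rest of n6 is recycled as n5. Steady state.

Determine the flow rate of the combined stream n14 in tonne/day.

2959 tonne/day

n-butane enters only via n13 and leaves only via the purge: 985×0.099 = 0.073×(n-butane in n6), and the membrane unit passes all n-butane, so n-butane in n14 = n-butane in n6 = 1335.8 tonne/day.
butadiene in n14: m_A = 985×0.901 + (1−0.073)·(1−0.511)·m_A, so m_A = 887.49/0.5467 = 1623.4 tonne/day.
n14 = 1623.4 + 1335.8 = 2959.2 tonne/day.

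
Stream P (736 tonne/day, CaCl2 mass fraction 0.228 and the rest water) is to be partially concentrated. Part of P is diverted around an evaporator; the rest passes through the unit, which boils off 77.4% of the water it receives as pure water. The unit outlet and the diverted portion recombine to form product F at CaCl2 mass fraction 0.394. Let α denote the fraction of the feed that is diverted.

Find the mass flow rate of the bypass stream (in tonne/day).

All 736×0.228 = 167.81 tonne/day of CaCl2 reaches F, so F = 167.81/0.394 = 425.91 tonne/day and vapour = 310.09 tonne/day.
The evaporator receives (1−α)·736 of feed at 0.772 water and removes 0.774 of that water:
0.774×0.772×(1−α)×736 = 310.09
(1−α) = 310.09/439.78 = 0.7051;  α = 0.2949.
Bypass flow = 0.2949×736 = 217.04 tonne/day.

217 tonne/day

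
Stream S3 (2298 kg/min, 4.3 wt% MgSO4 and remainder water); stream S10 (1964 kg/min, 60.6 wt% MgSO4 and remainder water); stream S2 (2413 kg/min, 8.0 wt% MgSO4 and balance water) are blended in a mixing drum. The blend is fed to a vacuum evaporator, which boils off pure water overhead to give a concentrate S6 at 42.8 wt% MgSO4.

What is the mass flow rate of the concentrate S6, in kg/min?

MgSO4 entering = 2298×0.043 + 1964×0.606 + 2413×0.080 = 1482 kg/min.
All MgSO4 reports to S6, so S6 = 1482/0.428 = 3462.7 kg/min.

3463 kg/min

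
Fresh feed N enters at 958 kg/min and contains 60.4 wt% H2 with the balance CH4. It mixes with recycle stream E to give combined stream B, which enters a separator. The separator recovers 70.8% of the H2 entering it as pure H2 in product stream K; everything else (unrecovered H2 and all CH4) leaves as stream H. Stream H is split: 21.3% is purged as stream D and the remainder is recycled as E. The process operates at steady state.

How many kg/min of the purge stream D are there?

426.1 kg/min

CH4 enters only via N and leaves only via the purge: 958×0.396 = 0.213×(CH4 in H), and the separator passes all CH4, so CH4 in B = CH4 in H = 1781.1 kg/min.
H2 in B: m_A = 958×0.604 + (1−0.213)·(1−0.708)·m_A, so m_A = 578.63/0.7702 = 751.28 kg/min.
H = (1−0.708)×751.28 + 1781.1 = 2000.4 kg/min.
Purge D = 0.213×2000.4 = 426.09 kg/min.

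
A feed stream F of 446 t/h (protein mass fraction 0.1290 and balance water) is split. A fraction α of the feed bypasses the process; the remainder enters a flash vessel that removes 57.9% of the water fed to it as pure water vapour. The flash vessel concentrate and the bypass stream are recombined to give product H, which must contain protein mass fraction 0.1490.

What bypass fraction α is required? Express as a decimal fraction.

0.734

All 446×0.129 = 57.534 t/h of protein reaches H, so H = 57.534/0.149 = 386.13 t/h and vapour = 59.866 t/h.
The evaporator receives (1−α)·446 of feed at 0.871 water and removes 0.579 of that water:
0.579×0.871×(1−α)×446 = 59.866
(1−α) = 59.866/224.92 = 0.2662;  α = 0.7338.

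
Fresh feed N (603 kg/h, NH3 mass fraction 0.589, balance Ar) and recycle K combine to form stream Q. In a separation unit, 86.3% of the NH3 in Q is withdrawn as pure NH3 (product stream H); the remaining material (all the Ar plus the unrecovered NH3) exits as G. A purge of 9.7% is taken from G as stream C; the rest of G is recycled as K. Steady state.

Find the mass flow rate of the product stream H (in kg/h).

NH3 in Q: m_A = 603×0.589 + (1−0.097)·(1−0.863)·m_A, so m_A = 355.17/0.8763 = 405.31 kg/h.
Product H = 0.863×405.31 = 349.78 kg/h.

349.8 kg/h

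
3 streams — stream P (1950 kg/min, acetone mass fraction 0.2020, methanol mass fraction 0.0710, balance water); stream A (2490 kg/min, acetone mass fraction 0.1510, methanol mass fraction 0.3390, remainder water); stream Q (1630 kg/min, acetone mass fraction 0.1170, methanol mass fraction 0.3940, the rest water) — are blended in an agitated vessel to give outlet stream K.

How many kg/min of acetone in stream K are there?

960.6 kg/min

acetone out = acetone in = 1950×0.202 + 2490×0.151 + 1630×0.117 = 960.6 kg/min.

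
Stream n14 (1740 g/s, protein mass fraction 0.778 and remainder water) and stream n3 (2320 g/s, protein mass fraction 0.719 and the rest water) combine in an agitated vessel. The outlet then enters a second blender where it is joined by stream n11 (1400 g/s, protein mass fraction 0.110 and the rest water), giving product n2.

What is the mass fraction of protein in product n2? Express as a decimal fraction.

Overall, product flow = 5460 g/s.
protein in = 1740×0.778 + 2320×0.719 + 1400×0.110 = 3175.8 g/s.
protein fraction in n2 = 0.582.

0.582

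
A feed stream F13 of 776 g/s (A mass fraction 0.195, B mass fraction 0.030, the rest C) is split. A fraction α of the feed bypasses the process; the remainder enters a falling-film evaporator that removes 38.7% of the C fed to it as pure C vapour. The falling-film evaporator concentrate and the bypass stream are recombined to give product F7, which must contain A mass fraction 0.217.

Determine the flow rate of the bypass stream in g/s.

All 776×0.195 = 151.32 g/s of A reaches F7, so F7 = 151.32/0.217 = 697.33 g/s and vapour = 78.673 g/s.
The evaporator receives (1−α)·776 of feed at 0.775 C and removes 0.387 of that C:
0.387×0.775×(1−α)×776 = 78.673
(1−α) = 78.673/232.74 = 0.3380;  α = 0.6620.
Bypass flow = 0.6620×776 = 513.69 g/s.

513.7 g/s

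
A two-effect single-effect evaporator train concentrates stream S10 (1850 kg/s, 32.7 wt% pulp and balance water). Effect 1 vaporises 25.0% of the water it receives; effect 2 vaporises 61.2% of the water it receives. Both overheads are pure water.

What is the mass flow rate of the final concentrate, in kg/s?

967.3 kg/s

water in feed = 1850×0.673 = 1245.1 kg/s.
After stage 1: water left = (1−0.250)×1245.1 = 933.79; stream total = 1538.7 kg/s.
After stage 2: water left = (1−0.612)×933.79 = 362.31; final concentrate = 967.26 kg/s.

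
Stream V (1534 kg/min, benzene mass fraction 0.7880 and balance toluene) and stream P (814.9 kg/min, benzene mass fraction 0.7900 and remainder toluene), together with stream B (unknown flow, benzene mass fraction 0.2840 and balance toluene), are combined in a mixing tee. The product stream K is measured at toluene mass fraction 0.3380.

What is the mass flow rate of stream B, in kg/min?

787.3 kg/min

Let B be the unknown flow. Total out = 2348.9 + B.
toluene balance: 496.34 + 0.716·B = 0.338·(2348.9 + B)
(0.716 − 0.338)·B = 0.338×2348.9 − 496.34 = 297.59
B = 297.59 / 0.378 = 787.28 kg/min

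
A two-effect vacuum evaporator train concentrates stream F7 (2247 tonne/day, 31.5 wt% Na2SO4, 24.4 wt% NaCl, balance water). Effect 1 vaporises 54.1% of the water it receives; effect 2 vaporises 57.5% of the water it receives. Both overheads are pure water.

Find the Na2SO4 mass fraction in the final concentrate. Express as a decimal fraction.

water in feed = 2247×0.441 = 990.93 tonne/day.
After stage 1: water left = (1−0.541)×990.93 = 454.84; stream total = 1710.9 tonne/day.
After stage 2: water left = (1−0.575)×454.84 = 193.31; final concentrate = 1449.4 tonne/day.
Na2SO4 fraction = 707.8/1449.4 = 0.4884.

0.4884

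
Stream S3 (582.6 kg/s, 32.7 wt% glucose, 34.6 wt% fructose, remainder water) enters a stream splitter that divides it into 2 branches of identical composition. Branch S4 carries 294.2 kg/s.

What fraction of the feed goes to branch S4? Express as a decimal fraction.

0.505

Fraction to S4 = 294.2/582.6 = 0.5050.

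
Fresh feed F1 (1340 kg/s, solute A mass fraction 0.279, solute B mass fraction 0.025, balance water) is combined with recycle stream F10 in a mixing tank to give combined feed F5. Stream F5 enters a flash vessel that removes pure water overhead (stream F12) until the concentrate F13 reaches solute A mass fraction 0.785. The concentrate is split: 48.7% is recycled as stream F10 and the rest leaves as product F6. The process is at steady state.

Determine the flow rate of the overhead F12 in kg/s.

863.7 kg/s

Overall solute A balance (none leaves overhead): solute A in fresh feed = solute A in product, i.e. 1340×0.279 = (1−0.487)·F13·0.785.
F13 = 373.86/(0.785×0.513) = 928.37 kg/s.
Recycle F10 = 0.487×928.37 = 452.12 kg/s.
Combined feed F5 = 1340 + 452.12 = 1792.1 kg/s.
Overhead F12 = F5 − F13 = 1792.1 − 928.37 = 863.75 kg/s.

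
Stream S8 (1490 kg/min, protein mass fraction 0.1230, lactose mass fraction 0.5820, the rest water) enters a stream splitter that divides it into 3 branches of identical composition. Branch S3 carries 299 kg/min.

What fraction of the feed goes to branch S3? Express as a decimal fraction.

0.201

Fraction to S3 = 299/1490 = 0.2007.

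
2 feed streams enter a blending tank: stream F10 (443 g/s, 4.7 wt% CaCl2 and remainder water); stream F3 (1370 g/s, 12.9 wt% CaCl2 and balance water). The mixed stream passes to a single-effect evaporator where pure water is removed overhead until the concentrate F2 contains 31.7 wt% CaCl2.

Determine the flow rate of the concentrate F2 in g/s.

623.2 g/s

CaCl2 entering = 443×0.047 + 1370×0.129 = 197.55 g/s.
All CaCl2 reports to F2, so F2 = 197.55/0.317 = 623.19 g/s.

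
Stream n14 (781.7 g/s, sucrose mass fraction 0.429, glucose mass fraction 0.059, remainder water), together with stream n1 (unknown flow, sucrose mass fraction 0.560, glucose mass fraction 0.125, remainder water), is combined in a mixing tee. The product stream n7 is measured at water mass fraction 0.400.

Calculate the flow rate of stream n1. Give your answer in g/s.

Let n1 be the unknown flow. Total out = 781.7 + n1.
water balance: 400.23 + 0.315·n1 = 0.400·(781.7 + n1)
(0.315 − 0.400)·n1 = 0.400×781.7 − 400.23 = -87.55
n1 = -87.55 / -0.085 = 1030 g/s

1030 g/s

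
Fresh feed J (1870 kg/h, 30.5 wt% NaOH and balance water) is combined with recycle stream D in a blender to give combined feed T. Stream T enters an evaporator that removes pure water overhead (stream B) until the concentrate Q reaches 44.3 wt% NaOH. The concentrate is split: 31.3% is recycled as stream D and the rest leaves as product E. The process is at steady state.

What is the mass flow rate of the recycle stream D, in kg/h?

Overall NaOH balance (none leaves overhead): NaOH in fresh feed = NaOH in product, i.e. 1870×0.305 = (1−0.313)·Q·0.443.
Q = 570.35/(0.443×0.687) = 1874 kg/h.
Recycle D = 0.313×1874 = 586.58 kg/h.

586.6 kg/h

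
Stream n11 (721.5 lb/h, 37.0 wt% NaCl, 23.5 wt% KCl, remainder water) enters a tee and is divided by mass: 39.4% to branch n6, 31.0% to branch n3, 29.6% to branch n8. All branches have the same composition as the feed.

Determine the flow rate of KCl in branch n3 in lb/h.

Branch n3 total = 0.310×721.5 = 223.66 lb/h.
KCl in n3 = 0.235×223.66 = 52.561 lb/h.

52.56 lb/h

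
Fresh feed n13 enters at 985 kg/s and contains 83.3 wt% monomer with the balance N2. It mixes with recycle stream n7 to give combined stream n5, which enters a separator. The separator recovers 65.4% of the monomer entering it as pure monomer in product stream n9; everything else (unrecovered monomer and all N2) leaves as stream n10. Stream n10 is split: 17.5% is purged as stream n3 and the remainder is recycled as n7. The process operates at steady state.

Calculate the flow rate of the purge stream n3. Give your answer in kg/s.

N2 enters only via n13 and leaves only via the purge: 985×0.167 = 0.175×(N2 in n10), and the separator passes all N2, so N2 in n5 = N2 in n10 = 939.97 kg/s.
monomer in n5: m_A = 985×0.833 + (1−0.175)·(1−0.654)·m_A, so m_A = 820.5/0.7146 = 1148.3 kg/s.
n10 = (1−0.654)×1148.3 + 939.97 = 1337.3 kg/s.
Purge n3 = 0.175×1337.3 = 234.02 kg/s.

234 kg/s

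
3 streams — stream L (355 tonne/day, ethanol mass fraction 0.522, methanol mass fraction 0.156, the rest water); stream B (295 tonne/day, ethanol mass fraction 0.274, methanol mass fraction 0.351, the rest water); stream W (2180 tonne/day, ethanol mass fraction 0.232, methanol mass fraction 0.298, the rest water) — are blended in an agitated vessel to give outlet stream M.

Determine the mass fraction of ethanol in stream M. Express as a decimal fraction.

0.273

Total flow out = 355 + 295 + 2180 = 2830 tonne/day.
ethanol in = 355×0.522 + 295×0.274 + 2180×0.232 = 771.9 tonne/day.
ethanol mass fraction in M = 771.9/2830 = 0.273.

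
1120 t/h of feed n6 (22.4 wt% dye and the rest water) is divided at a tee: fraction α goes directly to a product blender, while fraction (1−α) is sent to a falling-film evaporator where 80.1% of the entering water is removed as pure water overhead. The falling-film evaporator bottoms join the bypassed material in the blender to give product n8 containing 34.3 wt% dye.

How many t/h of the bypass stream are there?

494.9 t/h

All 1120×0.224 = 250.88 t/h of dye reaches n8, so n8 = 250.88/0.343 = 731.43 t/h and vapour = 388.57 t/h.
The evaporator receives (1−α)·1120 of feed at 0.776 water and removes 0.801 of that water:
0.801×0.776×(1−α)×1120 = 388.57
(1−α) = 388.57/696.17 = 0.5582;  α = 0.4418.
Bypass flow = 0.4418×1120 = 494.86 t/h.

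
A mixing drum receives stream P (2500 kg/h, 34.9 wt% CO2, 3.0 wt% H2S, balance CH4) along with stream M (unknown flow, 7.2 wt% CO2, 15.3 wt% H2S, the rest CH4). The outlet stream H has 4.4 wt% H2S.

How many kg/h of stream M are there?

Let M be the unknown flow. Total out = 2500 + M.
H2S balance: 75 + 0.153·M = 0.044·(2500 + M)
(0.153 − 0.044)·M = 0.044×2500 − 75 = 35
M = 35 / 0.109 = 321.1 kg/h

321.1 kg/h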